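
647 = 647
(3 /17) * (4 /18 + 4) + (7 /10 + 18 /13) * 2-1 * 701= -2307524 /3315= -696.09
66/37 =1.78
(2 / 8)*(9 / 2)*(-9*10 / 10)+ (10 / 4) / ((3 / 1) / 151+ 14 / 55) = -18499 / 18232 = -1.01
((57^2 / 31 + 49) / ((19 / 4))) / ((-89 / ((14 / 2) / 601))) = -133504 / 31505021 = -0.00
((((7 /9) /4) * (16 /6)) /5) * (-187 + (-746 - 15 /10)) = -4361 /45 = -96.91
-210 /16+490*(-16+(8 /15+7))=-99883 /24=-4161.79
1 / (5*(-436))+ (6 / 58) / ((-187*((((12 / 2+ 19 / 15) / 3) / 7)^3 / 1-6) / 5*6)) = -839636199733 / 2201757966292940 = -0.00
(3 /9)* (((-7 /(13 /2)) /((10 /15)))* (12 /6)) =-14 /13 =-1.08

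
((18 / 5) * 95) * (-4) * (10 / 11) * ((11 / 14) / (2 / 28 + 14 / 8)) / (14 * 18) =-760 / 357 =-2.13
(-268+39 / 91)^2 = 3508129 / 49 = 71594.47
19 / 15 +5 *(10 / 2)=394 / 15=26.27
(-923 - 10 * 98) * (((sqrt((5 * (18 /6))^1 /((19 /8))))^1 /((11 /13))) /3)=-4498 * sqrt(570) /57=-1884.00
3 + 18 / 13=57 / 13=4.38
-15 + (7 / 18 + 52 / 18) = -211 / 18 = -11.72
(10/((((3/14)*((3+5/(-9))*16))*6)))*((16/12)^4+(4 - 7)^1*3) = -1505/1296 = -1.16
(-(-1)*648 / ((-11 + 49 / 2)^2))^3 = 32768 / 729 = 44.95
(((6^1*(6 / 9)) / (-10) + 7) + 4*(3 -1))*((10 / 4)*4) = 146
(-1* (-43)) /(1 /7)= 301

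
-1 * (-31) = 31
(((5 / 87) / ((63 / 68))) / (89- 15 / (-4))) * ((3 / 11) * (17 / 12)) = 5780 / 22367961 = 0.00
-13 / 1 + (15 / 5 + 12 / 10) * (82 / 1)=1657 / 5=331.40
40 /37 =1.08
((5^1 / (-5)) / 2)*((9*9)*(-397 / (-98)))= -32157 / 196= -164.07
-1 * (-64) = 64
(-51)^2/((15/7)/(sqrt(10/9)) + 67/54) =-461110482/370529 + 238912254 *sqrt(10)/370529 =794.53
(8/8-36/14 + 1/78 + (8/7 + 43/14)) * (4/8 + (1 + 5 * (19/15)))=34075/1638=20.80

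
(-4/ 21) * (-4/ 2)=8/ 21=0.38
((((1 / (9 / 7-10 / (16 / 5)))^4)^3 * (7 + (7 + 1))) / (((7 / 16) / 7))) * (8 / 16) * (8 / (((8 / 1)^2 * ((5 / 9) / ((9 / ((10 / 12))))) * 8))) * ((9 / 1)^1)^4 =1137349389471216865426538496 / 7128804434230894727239205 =159.54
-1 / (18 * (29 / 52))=-0.10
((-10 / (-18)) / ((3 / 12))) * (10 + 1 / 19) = 3820 / 171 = 22.34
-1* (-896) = 896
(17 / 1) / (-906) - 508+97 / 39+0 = -1984717 / 3926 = -505.53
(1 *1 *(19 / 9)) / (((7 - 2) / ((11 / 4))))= 209 / 180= 1.16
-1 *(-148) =148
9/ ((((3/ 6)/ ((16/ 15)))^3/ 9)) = 98304/ 125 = 786.43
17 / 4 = 4.25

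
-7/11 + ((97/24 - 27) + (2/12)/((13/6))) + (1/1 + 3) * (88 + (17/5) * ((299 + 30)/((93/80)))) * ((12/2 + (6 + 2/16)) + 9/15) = 28424496941/531960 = 53433.52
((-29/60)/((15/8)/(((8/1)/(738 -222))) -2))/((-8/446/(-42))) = -90538/9515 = -9.52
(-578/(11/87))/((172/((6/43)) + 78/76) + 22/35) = -200641140/54174373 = -3.70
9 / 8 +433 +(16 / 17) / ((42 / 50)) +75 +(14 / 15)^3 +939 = 4659037913 / 3213000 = 1450.06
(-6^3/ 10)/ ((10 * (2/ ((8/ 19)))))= -216/ 475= -0.45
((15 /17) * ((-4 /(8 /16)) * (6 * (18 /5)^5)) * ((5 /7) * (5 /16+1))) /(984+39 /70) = -238085568 /9763525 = -24.39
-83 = -83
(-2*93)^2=34596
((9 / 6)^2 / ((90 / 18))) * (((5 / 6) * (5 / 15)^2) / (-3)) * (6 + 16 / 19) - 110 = -75305 / 684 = -110.10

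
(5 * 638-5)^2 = 10144225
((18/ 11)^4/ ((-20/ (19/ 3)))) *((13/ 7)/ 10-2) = 10554462/ 2562175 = 4.12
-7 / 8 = -0.88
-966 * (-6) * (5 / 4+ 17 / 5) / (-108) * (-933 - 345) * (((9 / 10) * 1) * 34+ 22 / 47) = 9908385.94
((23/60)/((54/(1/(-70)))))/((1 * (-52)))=23/11793600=0.00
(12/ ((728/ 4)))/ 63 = 2/ 1911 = 0.00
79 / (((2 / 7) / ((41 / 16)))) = 22673 / 32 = 708.53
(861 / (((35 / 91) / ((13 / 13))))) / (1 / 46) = 102975.60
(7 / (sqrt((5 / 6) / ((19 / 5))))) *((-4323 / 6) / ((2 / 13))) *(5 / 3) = -131131 *sqrt(114) / 12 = -116674.66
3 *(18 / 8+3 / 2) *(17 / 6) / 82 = 255 / 656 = 0.39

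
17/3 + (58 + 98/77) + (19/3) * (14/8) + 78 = 6777/44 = 154.02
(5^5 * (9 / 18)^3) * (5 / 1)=15625 / 8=1953.12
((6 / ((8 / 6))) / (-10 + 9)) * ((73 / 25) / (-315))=73 / 1750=0.04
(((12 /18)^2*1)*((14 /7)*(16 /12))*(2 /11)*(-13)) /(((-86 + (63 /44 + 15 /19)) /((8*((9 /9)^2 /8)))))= 63232 /1891053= 0.03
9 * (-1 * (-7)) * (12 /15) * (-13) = -3276 /5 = -655.20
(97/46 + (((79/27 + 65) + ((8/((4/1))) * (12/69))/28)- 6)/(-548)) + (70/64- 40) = -703414087/19057248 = -36.91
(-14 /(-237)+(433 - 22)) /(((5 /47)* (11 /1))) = 4578787 /13035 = 351.27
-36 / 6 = -6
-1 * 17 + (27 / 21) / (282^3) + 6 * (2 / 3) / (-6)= -308146663 / 17442264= -17.67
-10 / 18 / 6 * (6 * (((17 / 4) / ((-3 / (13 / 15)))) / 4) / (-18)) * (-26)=2873 / 11664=0.25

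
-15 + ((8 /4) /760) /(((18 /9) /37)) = -11363 /760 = -14.95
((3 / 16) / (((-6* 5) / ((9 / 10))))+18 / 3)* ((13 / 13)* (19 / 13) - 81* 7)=-3390.05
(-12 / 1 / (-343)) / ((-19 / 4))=-48 / 6517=-0.01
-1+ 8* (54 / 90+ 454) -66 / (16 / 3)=144937 / 40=3623.42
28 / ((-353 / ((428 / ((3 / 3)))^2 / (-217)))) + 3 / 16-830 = -133566435 / 175088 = -762.85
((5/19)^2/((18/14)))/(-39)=-0.00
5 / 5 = 1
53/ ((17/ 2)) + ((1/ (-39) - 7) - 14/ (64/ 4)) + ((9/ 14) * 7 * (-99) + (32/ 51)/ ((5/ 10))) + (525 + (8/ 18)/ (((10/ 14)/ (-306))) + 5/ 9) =-8811659/ 79560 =-110.75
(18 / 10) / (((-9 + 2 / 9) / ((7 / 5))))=-567 / 1975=-0.29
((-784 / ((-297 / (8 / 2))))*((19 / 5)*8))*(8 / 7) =544768 / 1485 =366.85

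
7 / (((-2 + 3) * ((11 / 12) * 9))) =28 / 33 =0.85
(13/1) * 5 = 65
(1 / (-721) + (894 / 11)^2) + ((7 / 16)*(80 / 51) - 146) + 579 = 31318297223 / 4449291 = 7038.94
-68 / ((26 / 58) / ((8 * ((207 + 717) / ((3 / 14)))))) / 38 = -34013056 / 247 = -137704.68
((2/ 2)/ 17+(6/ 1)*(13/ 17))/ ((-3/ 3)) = -79/ 17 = -4.65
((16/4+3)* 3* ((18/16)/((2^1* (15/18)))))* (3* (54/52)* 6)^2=4952.78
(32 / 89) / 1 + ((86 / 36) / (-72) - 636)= -73321139 / 115344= -635.67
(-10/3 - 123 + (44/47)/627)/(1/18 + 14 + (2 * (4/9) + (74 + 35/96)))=-32490528/22968853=-1.41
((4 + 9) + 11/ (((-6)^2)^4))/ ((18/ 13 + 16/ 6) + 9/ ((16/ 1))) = 283855247/ 100741968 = 2.82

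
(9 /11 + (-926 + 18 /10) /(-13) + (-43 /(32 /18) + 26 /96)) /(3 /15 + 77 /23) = 9471101 /700128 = 13.53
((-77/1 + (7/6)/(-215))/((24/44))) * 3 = -1092707/2580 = -423.53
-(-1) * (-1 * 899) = -899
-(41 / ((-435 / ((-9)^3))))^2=-99261369 / 21025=-4721.11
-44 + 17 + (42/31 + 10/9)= -6845/279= -24.53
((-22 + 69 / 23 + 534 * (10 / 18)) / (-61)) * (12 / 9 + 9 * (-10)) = 221578 / 549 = 403.60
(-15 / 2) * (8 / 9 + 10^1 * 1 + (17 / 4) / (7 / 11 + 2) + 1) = -70475 / 696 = -101.26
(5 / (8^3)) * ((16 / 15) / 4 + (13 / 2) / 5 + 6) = 227 / 3072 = 0.07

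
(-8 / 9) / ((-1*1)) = 8 / 9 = 0.89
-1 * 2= -2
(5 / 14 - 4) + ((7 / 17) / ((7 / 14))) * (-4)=-1651 / 238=-6.94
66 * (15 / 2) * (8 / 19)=208.42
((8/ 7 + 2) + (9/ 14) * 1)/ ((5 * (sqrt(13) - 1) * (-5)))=-53 * sqrt(13)/ 4200 - 53/ 4200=-0.06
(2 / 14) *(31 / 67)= 31 / 469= 0.07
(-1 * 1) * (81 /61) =-81 /61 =-1.33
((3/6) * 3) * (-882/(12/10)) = -2205/2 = -1102.50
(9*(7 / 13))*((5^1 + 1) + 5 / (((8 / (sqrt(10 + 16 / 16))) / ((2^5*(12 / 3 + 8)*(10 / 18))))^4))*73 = 974076080642 / 9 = 108230675626.89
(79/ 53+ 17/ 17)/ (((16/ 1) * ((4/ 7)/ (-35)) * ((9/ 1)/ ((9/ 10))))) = -1617/ 1696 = -0.95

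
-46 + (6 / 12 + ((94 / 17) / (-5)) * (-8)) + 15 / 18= -9134 / 255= -35.82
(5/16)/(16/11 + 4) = 11/192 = 0.06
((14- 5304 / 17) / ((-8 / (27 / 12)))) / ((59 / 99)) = 132759 / 944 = 140.63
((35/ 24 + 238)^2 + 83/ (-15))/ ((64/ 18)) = 165124109/ 10240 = 16125.40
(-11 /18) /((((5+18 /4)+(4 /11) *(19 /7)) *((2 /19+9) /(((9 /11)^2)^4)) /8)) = -267846264 /26050804505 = -0.01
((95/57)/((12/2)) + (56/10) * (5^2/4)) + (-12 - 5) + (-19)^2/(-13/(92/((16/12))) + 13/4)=2071453/15210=136.19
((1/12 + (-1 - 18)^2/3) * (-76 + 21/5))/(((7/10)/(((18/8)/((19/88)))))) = -17118915/133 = -128713.65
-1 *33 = -33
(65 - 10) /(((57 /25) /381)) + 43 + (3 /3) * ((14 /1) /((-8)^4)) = 9233.79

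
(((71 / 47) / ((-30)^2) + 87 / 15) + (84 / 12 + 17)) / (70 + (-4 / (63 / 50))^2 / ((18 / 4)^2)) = 45030285531 / 106521881000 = 0.42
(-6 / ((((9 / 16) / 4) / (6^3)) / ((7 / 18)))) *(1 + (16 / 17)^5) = -6230.81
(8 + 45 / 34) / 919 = 317 / 31246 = 0.01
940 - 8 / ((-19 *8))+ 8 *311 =65133 / 19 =3428.05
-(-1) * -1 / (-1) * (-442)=-442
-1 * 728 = -728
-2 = -2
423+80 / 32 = 851 / 2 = 425.50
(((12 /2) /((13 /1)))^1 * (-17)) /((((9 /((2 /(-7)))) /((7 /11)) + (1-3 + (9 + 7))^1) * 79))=0.00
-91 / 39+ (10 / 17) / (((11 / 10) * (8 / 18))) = -634 / 561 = -1.13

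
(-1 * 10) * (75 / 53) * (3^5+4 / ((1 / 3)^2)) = -209250 / 53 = -3948.11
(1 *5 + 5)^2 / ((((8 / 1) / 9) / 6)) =675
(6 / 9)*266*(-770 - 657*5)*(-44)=94919440 / 3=31639813.33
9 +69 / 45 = 158 / 15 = 10.53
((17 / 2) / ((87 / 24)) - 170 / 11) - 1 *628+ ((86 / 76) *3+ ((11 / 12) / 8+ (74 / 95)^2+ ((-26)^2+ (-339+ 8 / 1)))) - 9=-83189103451 / 276381600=-300.99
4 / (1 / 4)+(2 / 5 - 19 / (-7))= 669 / 35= 19.11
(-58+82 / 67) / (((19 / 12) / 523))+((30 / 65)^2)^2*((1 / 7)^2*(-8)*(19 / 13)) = -434346709226544 / 23160143461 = -18754.06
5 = 5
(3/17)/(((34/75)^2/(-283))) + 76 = -3282073/19652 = -167.01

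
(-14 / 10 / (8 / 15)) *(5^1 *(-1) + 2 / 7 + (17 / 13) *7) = -303 / 26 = -11.65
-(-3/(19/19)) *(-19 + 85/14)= -543/14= -38.79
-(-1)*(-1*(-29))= 29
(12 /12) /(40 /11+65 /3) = 33 /835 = 0.04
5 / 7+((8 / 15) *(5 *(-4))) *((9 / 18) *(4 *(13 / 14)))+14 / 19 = -7325 / 399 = -18.36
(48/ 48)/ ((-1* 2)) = -1/ 2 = -0.50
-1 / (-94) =1 / 94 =0.01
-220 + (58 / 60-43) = -7861 / 30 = -262.03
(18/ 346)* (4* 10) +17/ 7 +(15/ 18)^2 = 226871/ 43596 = 5.20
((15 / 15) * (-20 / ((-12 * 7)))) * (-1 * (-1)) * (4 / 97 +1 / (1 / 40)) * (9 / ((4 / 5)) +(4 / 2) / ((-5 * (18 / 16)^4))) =14449451 / 137781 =104.87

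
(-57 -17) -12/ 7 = -530/ 7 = -75.71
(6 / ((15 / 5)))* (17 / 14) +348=2453 / 7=350.43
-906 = -906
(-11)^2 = 121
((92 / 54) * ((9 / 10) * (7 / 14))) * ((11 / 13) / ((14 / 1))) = 253 / 5460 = 0.05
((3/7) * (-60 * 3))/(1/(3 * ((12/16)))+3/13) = -63180/553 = -114.25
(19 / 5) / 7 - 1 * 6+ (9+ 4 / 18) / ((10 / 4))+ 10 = 2593 / 315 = 8.23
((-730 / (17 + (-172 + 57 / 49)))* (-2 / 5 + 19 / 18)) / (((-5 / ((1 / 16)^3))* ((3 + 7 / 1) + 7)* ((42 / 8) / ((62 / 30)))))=-934619 / 265723545600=-0.00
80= 80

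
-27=-27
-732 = -732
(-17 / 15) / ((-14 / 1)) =17 / 210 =0.08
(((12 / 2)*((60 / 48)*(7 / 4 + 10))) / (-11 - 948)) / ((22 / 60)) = -10575 / 42196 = -0.25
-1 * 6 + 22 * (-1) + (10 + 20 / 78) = -692 / 39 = -17.74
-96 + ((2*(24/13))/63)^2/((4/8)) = -7154272/74529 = -95.99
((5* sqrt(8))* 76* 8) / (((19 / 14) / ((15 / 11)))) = 67200* sqrt(2) / 11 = 8639.56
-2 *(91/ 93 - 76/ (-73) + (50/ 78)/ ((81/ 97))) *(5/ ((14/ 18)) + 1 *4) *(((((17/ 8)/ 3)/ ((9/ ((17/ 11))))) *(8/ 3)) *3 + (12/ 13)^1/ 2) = -83.40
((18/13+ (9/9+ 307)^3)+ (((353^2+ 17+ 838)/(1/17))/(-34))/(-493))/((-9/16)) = -2996155267168/57681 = -51943538.90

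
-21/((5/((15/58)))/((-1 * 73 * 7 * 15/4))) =482895/232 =2081.44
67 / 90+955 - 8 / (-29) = 2495213 / 2610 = 956.02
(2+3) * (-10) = -50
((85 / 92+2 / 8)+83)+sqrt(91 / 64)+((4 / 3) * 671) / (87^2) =85.48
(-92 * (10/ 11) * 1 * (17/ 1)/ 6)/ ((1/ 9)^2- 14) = 211140/ 12463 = 16.94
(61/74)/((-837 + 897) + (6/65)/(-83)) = 329095/23953356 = 0.01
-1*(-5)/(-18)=-5/18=-0.28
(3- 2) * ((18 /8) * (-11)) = -99 /4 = -24.75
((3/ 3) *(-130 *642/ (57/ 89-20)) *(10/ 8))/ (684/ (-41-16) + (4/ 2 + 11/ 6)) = -55709550/ 84427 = -659.85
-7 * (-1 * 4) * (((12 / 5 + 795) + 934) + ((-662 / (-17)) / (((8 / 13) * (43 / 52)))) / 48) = 2128255577 / 43860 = 48523.84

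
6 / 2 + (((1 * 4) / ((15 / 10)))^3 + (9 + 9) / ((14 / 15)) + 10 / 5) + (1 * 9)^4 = 1248203 / 189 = 6604.25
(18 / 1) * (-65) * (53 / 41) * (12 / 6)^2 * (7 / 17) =-1736280 / 697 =-2491.08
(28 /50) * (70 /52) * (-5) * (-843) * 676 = 2147964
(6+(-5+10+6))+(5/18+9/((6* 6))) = 631/36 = 17.53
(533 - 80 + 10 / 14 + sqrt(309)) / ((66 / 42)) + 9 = 7*sqrt(309) / 11 + 3275 / 11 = 308.91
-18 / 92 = -9 / 46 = -0.20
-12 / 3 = -4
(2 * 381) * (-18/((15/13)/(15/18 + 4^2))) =-1000506/5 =-200101.20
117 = 117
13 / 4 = 3.25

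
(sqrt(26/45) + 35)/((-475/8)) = -56/95-8 *sqrt(130)/7125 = -0.60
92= 92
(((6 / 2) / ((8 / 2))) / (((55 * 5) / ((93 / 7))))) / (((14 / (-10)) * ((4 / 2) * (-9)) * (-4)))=-31 / 86240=-0.00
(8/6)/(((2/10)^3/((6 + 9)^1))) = 2500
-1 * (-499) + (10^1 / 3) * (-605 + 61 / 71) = -107551 / 71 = -1514.80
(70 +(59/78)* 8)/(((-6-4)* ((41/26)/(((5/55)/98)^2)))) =-1483/357340830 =-0.00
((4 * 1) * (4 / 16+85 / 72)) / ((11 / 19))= 1957 / 198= 9.88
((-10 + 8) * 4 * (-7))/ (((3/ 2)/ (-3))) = -112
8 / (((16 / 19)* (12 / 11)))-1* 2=161 / 24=6.71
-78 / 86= -39 / 43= -0.91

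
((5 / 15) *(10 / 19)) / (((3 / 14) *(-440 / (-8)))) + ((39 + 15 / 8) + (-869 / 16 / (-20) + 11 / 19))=26595509 / 601920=44.18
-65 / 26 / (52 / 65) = -25 / 8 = -3.12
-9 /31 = -0.29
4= 4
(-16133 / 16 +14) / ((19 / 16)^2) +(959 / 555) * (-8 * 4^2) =-185585392 / 200355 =-926.28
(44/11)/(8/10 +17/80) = 3.95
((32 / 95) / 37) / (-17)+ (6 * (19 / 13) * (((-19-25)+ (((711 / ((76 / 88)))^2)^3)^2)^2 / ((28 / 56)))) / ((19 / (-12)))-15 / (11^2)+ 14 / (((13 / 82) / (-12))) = -2522221767406507595573721730662019534806485179132552974058440911710978104880203872094620988275851484498514539 / 24234596614312440879222018624973810285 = -104075252728445939715280800000000000000000000000000000000000000000000000.00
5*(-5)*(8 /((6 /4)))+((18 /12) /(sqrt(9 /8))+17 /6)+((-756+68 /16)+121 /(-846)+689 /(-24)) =-3083167 /3384+sqrt(2) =-909.69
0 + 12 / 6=2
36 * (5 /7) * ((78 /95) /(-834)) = -468 /18487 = -0.03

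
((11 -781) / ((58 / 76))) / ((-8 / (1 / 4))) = 7315 / 232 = 31.53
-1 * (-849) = 849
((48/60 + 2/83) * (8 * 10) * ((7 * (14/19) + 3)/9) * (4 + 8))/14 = 29760/581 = 51.22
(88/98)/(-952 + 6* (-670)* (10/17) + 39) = -748/2730329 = -0.00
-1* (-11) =11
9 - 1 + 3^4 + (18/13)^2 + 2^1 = 15703/169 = 92.92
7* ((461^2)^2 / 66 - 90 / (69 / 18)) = 7271592996521 / 1518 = 4790245715.76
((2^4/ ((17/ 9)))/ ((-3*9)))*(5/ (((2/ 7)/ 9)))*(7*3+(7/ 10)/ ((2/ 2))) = -18228/ 17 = -1072.24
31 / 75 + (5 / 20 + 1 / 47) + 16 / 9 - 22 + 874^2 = 32311128359 / 42300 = 763856.46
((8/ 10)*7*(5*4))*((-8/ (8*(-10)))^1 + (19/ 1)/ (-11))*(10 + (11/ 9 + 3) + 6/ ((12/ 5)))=-3047.70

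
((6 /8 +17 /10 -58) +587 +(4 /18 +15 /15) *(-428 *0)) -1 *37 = 494.45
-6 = -6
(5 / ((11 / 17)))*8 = 680 / 11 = 61.82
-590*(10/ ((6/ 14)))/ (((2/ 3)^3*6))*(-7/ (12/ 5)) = 361375/ 16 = 22585.94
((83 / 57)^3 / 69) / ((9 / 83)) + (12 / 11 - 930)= -1174597546423 / 1265053383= -928.50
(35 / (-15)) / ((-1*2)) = 7 / 6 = 1.17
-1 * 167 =-167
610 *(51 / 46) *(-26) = -404430 / 23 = -17583.91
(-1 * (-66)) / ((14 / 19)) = 627 / 7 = 89.57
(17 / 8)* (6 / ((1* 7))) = 51 / 28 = 1.82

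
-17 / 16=-1.06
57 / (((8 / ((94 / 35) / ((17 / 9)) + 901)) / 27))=826352199 / 4760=173603.40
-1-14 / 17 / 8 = -75 / 68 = -1.10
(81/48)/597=9/3184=0.00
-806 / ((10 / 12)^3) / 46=-87048 / 2875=-30.28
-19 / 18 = -1.06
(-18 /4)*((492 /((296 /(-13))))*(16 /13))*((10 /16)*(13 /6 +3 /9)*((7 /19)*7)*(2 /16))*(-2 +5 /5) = -1356075 /22496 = -60.28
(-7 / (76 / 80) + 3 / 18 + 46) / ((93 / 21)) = 8.76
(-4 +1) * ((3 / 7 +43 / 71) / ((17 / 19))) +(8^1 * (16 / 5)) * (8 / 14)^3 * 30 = 57890862 / 414001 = 139.83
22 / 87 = 0.25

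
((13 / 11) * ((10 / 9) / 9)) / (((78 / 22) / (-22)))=-220 / 243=-0.91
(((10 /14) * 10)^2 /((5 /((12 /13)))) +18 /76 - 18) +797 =19090207 /24206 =788.66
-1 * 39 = -39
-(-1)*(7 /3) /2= 7 /6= 1.17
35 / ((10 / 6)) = 21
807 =807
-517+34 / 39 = -20129 / 39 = -516.13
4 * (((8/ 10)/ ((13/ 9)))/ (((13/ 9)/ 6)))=7776/ 845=9.20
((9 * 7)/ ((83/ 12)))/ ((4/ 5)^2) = 4725/ 332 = 14.23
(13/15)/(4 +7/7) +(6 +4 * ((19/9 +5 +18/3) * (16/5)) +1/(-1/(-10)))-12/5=40859/225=181.60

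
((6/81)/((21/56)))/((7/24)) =0.68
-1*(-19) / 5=19 / 5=3.80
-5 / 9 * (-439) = 2195 / 9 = 243.89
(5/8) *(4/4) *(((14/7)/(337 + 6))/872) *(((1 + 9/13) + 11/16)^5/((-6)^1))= -49530731765625/931573802230349824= -0.00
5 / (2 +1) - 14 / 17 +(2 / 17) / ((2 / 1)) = 46 / 51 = 0.90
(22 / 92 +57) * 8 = 10532 / 23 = 457.91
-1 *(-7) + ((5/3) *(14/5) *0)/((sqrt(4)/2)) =7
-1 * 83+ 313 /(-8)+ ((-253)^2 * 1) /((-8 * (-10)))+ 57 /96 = 108573 /160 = 678.58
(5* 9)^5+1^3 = 184528126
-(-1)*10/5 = 2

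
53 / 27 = 1.96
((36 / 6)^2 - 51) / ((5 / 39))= -117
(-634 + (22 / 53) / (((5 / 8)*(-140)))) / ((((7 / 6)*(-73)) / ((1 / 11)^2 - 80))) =-341498001156 / 573482525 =-595.48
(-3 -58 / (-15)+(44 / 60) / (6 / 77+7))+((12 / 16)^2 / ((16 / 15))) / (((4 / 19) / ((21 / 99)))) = 46091141 / 30694400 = 1.50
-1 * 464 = -464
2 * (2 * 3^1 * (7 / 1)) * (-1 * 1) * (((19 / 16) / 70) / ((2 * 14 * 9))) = -19 / 3360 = -0.01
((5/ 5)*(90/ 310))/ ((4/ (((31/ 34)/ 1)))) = 9/ 136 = 0.07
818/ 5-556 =-1962/ 5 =-392.40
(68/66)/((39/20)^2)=13600/50193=0.27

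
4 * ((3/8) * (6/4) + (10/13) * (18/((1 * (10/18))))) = 5301/52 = 101.94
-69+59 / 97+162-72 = 2096 / 97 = 21.61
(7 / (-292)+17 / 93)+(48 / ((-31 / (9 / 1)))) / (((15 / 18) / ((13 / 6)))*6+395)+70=9835608829 / 140260740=70.12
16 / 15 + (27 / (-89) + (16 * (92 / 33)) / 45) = 1.75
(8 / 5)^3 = 512 / 125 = 4.10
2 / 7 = 0.29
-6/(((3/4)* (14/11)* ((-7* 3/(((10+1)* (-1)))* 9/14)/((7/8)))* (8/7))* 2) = -847/432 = -1.96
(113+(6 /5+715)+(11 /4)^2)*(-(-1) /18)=66941 /1440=46.49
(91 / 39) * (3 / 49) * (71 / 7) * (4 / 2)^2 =284 / 49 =5.80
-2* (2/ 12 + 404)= -2425/ 3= -808.33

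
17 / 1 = 17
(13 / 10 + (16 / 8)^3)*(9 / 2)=837 / 20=41.85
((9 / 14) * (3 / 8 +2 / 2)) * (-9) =-891 / 112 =-7.96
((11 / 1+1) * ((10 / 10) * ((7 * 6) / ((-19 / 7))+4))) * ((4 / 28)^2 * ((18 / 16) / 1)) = -2943 / 931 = -3.16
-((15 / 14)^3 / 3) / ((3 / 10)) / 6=-625 / 2744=-0.23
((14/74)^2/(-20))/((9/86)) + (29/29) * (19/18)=63974/61605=1.04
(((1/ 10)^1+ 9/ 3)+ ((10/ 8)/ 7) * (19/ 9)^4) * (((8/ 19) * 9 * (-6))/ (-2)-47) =-236.84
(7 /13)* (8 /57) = 56 /741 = 0.08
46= 46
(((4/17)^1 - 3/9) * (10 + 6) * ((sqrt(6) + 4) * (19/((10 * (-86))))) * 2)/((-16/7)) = -266/2193 - 133 * sqrt(6)/4386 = -0.20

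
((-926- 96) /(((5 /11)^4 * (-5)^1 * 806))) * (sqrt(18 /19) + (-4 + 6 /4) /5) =-7481551 /2518750 + 22444653 * sqrt(38) /23928125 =2.81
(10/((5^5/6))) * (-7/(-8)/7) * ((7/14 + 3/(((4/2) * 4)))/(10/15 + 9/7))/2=441/820000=0.00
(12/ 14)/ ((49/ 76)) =456/ 343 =1.33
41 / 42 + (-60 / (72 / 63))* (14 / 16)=-15107 / 336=-44.96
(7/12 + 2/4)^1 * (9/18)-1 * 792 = -791.46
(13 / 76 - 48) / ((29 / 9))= -32715 / 2204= -14.84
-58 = -58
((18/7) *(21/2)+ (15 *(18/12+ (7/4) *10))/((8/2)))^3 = 60698457/64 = 948413.39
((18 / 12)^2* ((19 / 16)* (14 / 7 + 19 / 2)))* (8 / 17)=3933 / 272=14.46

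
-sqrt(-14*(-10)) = -2*sqrt(35) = -11.83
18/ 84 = 3/ 14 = 0.21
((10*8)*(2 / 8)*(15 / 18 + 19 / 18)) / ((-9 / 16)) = -5440 / 81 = -67.16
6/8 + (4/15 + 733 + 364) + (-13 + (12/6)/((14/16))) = 1087.30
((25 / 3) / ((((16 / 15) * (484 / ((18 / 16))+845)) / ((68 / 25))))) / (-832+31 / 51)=-39015 / 1946545108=-0.00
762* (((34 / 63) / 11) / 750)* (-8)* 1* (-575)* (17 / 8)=487.25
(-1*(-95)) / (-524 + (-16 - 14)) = -95 / 554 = -0.17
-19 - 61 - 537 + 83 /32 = -19661 /32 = -614.41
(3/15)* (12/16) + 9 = 183/20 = 9.15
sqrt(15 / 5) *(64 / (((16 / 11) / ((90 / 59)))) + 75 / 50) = 8097 *sqrt(3) / 118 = 118.85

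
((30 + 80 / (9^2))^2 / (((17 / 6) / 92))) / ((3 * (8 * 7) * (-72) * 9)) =-36225575 / 126482958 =-0.29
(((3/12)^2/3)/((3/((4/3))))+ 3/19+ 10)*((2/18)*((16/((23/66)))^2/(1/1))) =2381.38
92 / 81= 1.14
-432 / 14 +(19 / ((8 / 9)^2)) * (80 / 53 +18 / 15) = 2035827 / 59360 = 34.30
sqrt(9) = 3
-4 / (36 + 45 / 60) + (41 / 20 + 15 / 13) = 118291 / 38220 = 3.10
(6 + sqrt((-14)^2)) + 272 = 292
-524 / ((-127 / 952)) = 498848 / 127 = 3927.94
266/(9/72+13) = 304/15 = 20.27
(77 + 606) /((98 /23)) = 160.30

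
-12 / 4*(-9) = 27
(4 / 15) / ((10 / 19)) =38 / 75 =0.51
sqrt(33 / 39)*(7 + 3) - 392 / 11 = -392 / 11 + 10*sqrt(143) / 13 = -26.44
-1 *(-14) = 14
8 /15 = 0.53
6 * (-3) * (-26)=468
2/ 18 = 1/ 9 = 0.11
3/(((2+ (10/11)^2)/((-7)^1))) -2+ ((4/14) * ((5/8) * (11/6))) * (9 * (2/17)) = -246445/27132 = -9.08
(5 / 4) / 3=0.42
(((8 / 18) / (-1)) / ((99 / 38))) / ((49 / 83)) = -12616 / 43659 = -0.29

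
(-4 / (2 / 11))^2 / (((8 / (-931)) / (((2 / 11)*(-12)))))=122892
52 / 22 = 26 / 11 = 2.36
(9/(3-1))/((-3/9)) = -27/2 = -13.50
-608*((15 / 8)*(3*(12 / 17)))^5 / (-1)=851966353125 / 1419857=600036.73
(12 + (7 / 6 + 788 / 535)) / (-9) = -46993 / 28890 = -1.63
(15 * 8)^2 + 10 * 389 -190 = 18100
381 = 381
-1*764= -764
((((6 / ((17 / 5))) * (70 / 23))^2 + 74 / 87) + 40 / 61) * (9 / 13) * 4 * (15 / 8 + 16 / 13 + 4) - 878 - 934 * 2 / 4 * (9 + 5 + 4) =-397031537663575 / 45705456641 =-8686.74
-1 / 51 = -0.02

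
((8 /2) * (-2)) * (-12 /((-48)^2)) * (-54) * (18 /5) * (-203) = 16443 /10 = 1644.30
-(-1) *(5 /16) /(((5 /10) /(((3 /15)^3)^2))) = 1 /25000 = 0.00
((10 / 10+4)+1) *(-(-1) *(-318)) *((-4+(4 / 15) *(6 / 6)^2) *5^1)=35616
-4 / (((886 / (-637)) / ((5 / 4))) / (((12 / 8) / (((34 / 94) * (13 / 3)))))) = 3.44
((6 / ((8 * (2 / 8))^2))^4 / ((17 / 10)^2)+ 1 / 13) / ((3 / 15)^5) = 85878125 / 15028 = 5714.54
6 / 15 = 2 / 5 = 0.40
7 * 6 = 42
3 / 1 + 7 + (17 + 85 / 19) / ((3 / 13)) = 1958 / 19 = 103.05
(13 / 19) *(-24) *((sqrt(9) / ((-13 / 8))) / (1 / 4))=2304 / 19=121.26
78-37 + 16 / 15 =631 / 15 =42.07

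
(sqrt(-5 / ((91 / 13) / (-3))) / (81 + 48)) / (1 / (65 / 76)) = 0.01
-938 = -938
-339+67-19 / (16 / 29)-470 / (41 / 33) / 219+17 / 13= -191032091 / 622544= -306.86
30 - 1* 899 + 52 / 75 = -65123 / 75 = -868.31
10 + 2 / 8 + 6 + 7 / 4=18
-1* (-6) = 6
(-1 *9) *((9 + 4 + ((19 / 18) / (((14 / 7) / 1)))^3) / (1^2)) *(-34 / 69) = 453373 / 7776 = 58.30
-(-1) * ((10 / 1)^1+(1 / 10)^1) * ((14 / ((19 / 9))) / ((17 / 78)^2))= 38712492 / 27455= 1410.03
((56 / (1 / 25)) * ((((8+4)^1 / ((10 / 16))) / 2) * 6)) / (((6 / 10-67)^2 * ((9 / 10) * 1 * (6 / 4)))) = 13.55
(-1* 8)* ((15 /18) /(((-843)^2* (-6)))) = 10 /6395841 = 0.00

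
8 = 8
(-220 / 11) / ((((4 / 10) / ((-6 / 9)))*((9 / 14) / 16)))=22400 / 27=829.63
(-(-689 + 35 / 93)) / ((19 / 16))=1024672 / 1767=579.89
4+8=12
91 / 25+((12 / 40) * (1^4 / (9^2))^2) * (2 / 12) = 2388209 / 656100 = 3.64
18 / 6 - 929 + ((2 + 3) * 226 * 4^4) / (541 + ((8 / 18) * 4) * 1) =-383998 / 977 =-393.04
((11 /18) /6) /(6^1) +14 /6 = 2.35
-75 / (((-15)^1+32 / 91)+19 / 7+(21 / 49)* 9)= 65 / 7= 9.29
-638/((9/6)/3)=-1276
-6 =-6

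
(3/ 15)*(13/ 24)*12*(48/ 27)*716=74464/ 45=1654.76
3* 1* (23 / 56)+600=33669 / 56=601.23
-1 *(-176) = 176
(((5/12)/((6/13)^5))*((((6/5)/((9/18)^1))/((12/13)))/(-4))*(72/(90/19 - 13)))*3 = 91709371/271296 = 338.04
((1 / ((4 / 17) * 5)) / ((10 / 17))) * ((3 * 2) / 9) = 289 / 300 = 0.96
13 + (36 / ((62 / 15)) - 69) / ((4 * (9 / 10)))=-697 / 186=-3.75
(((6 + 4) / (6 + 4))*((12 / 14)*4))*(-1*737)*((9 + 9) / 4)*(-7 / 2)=39798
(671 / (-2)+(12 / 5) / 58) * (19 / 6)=-1848377 / 1740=-1062.29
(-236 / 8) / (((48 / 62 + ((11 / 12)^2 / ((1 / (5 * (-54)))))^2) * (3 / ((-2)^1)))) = 117056 / 306367533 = 0.00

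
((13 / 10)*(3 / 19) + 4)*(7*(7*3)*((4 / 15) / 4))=39151 / 950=41.21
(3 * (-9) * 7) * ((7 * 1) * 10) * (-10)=132300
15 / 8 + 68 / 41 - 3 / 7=3.10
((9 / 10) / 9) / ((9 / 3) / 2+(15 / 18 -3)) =-0.15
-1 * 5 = -5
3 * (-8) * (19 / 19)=-24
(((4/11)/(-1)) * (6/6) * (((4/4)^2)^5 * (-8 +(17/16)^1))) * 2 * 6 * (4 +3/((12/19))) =11655/44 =264.89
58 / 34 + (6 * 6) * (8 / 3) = 1661 / 17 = 97.71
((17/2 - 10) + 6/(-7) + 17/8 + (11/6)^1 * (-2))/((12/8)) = -655/252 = -2.60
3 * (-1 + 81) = 240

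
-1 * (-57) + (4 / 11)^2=6913 / 121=57.13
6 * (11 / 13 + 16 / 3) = 482 / 13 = 37.08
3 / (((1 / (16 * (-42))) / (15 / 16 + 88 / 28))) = -8226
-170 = -170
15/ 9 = 5/ 3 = 1.67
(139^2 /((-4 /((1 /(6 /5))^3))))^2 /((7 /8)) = 5832828765625 /653184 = 8929840.24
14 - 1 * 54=-40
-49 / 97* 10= -490 / 97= -5.05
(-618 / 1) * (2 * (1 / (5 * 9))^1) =-412 / 15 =-27.47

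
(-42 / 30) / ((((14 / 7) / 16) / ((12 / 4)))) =-168 / 5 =-33.60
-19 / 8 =-2.38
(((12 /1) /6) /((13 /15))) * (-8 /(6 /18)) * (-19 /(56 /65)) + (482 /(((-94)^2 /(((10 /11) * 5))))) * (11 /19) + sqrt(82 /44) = sqrt(902) /22 + 358894225 /293797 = 1222.94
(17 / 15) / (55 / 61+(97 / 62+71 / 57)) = 1221586 / 4000805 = 0.31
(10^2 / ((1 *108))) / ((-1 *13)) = -25 / 351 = -0.07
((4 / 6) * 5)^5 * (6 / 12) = 205.76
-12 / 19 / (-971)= 12 / 18449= 0.00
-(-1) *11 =11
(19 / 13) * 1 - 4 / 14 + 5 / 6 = 1097 / 546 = 2.01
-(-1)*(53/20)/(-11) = -53/220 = -0.24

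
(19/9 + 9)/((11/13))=1300/99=13.13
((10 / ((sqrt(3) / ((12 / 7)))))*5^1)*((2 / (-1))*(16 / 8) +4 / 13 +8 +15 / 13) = 14200*sqrt(3) / 91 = 270.28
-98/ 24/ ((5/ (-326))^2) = -1301881/ 75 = -17358.41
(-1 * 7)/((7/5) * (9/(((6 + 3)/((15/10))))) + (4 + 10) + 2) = -70/181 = -0.39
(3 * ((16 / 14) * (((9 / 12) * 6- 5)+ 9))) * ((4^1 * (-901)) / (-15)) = 245072 / 35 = 7002.06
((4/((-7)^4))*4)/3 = 16/7203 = 0.00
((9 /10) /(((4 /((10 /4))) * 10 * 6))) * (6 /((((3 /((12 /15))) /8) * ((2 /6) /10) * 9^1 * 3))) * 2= 4 /15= 0.27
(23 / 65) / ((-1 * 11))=-0.03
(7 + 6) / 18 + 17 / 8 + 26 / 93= 6979 / 2232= 3.13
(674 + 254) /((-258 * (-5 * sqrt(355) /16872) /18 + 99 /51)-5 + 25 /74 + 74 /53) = -2556878965373758464 /3636731386951349-8198300625880320 * sqrt(355) /3636731386951349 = -745.54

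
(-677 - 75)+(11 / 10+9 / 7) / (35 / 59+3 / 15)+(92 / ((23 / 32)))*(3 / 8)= -2296451 / 3276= -700.99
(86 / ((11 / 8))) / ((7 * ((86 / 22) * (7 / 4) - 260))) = -2752 / 77973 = -0.04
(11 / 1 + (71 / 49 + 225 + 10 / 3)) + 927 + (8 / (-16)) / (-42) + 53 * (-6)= 499679 / 588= 849.79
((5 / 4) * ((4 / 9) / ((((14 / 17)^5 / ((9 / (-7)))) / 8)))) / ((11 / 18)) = -63893565 / 2588278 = -24.69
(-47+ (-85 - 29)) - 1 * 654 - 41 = -856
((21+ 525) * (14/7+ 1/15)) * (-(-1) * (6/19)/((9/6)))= 22568/95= 237.56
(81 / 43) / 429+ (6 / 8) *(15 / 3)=92343 / 24596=3.75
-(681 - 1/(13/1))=-8852/13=-680.92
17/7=2.43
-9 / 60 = -3 / 20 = -0.15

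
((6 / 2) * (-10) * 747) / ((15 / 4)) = -5976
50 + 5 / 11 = 555 / 11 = 50.45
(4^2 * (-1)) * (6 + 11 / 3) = -464 / 3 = -154.67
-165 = -165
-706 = -706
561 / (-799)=-33 / 47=-0.70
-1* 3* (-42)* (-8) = -1008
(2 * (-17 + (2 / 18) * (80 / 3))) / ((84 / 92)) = -17434 / 567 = -30.75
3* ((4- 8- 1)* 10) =-150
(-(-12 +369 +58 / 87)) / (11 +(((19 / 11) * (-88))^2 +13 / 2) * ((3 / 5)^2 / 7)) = -1450 / 4863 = -0.30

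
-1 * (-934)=934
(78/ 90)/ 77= 13/ 1155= 0.01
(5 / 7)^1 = 5 / 7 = 0.71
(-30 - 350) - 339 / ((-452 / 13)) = -1481 / 4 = -370.25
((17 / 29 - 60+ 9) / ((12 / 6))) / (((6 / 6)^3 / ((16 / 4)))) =-2924 / 29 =-100.83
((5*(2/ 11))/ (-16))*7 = -35/ 88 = -0.40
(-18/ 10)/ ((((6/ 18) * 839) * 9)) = -3/ 4195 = -0.00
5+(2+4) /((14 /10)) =65 /7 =9.29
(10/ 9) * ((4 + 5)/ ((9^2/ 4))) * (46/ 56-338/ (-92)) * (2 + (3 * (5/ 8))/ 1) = 149575/ 17388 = 8.60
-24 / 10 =-12 / 5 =-2.40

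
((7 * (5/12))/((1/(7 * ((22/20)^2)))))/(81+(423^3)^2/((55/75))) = 0.00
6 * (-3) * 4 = -72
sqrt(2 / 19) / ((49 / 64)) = 64* sqrt(38) / 931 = 0.42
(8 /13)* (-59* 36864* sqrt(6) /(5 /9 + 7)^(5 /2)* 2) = -264259584* sqrt(102) /63869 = -41786.95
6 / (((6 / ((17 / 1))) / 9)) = 153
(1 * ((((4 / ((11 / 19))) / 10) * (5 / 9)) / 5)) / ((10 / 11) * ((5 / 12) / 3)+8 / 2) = 4 / 215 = 0.02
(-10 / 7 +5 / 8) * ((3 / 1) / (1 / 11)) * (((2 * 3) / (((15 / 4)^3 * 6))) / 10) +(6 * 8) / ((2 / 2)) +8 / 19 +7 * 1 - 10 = 754289 / 16625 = 45.37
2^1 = 2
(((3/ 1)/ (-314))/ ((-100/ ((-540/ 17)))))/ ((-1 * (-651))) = -27/ 5791730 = -0.00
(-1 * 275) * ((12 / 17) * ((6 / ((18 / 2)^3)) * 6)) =-4400 / 459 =-9.59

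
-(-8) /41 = 8 /41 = 0.20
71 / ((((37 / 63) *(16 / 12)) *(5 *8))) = 2.27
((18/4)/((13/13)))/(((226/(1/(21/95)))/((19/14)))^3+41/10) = 52926616125/586722846940793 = 0.00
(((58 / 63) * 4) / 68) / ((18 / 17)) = 29 / 567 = 0.05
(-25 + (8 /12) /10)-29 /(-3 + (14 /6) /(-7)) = -487 /30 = -16.23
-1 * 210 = -210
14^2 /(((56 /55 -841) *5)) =-0.05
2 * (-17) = -34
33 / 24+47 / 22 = 309 / 88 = 3.51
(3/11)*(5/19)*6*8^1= 720/209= 3.44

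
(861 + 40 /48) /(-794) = -1.09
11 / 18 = 0.61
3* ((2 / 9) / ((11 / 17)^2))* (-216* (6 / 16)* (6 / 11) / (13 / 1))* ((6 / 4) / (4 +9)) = -140454 / 224939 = -0.62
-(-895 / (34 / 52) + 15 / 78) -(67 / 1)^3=-132332311 / 442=-299394.37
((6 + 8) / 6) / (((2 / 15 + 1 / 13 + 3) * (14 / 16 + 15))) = 1820 / 39751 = 0.05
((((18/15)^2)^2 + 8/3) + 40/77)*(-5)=-759376/28875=-26.30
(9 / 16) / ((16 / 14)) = 63 / 128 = 0.49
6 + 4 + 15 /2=35 /2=17.50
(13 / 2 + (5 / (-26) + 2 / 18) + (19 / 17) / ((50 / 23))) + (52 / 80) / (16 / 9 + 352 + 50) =5012296937 / 722802600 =6.93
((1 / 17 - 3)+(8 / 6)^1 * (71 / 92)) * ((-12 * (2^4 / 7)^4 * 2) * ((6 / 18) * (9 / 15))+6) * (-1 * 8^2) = -71815907456 / 4693955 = -15299.66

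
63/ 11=5.73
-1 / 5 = -0.20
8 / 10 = 4 / 5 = 0.80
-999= -999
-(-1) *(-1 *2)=-2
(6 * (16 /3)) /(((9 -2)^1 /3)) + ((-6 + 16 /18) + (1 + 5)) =920 /63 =14.60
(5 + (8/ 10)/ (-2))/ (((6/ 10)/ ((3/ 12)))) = 23/ 12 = 1.92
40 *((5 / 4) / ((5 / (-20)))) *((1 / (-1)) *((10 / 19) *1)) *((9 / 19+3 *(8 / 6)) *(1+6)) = 1190000 / 361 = 3296.40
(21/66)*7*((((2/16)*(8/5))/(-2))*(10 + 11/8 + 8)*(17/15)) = -25823/5280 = -4.89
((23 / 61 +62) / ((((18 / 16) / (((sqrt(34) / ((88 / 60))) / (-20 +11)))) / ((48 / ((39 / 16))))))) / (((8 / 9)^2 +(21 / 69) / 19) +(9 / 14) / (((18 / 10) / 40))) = -35756528640 * sqrt(34) / 6523835747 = -31.96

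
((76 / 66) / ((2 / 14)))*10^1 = 2660 / 33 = 80.61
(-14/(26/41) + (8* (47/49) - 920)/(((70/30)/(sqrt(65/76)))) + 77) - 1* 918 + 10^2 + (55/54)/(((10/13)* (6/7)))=-6415147/8424 - 67056* sqrt(1235)/6517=-1123.13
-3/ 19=-0.16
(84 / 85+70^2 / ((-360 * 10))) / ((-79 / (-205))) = -46781 / 48348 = -0.97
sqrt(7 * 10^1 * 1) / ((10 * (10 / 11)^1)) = 11 * sqrt(70) / 100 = 0.92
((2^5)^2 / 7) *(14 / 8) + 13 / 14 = 3597 / 14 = 256.93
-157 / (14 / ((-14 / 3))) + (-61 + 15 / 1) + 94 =301 / 3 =100.33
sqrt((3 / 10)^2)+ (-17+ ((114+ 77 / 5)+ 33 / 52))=29467 / 260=113.33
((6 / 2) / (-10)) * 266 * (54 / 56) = -1539 / 20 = -76.95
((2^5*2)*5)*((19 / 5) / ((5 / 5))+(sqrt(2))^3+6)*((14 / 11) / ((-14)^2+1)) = 8960*sqrt(2) / 2167+43904 / 2167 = 26.11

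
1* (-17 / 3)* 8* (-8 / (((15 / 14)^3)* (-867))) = -175616 / 516375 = -0.34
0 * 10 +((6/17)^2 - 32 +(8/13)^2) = -1538332/48841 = -31.50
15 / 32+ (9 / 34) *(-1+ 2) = 399 / 544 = 0.73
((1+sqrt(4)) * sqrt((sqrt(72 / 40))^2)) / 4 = 9 * sqrt(5) / 20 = 1.01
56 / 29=1.93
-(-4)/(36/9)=1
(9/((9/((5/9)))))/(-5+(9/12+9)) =20/171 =0.12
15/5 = 3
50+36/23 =51.57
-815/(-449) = 815/449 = 1.82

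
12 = 12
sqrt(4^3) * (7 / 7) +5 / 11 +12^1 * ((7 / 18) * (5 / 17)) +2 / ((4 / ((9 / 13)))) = 148387 / 14586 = 10.17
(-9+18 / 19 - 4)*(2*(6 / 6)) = -458 / 19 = -24.11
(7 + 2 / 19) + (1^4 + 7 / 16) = 2597 / 304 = 8.54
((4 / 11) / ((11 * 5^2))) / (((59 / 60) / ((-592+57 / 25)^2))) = 10433090352 / 22309375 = 467.65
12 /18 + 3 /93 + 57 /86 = 10891 /7998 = 1.36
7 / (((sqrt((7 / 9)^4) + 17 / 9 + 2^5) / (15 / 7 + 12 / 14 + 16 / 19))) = 0.78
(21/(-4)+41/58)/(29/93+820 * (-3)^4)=-49011/716542324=-0.00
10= 10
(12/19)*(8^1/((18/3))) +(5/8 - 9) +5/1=-385/152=-2.53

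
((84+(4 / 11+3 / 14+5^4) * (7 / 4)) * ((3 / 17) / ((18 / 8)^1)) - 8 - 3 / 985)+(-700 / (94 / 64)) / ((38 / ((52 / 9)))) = 35481561811 / 2960750430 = 11.98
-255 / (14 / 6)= -765 / 7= -109.29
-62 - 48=-110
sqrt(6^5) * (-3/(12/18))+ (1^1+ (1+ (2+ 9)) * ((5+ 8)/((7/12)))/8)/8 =241/56 - 162 * sqrt(6) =-392.51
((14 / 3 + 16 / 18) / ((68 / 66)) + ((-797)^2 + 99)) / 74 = 32400983 / 3774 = 8585.32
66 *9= 594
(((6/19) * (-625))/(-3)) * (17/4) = 10625/38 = 279.61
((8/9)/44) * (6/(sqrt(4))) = 2/33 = 0.06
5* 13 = 65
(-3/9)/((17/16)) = -16/51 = -0.31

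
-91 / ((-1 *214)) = 91 / 214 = 0.43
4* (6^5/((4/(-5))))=-38880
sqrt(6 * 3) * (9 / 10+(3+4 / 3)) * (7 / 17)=1099 * sqrt(2) / 170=9.14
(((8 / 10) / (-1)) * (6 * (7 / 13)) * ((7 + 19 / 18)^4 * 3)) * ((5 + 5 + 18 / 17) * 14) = -814434071500 / 161109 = -5055174.27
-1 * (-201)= 201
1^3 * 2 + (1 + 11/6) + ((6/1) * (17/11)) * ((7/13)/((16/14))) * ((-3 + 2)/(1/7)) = -44185/1716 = -25.75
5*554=2770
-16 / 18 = -8 / 9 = -0.89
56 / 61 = 0.92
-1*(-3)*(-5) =-15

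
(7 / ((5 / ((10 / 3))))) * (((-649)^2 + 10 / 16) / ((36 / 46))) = 542507693 / 216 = 2511609.69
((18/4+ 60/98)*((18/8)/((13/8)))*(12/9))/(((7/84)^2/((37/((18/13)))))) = 36317.39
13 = 13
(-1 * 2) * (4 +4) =-16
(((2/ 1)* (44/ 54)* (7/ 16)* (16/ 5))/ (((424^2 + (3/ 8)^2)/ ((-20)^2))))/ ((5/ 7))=2207744/ 310653171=0.01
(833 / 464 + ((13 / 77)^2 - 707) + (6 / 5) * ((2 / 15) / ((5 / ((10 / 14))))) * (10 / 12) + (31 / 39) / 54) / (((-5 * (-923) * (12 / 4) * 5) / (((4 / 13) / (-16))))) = 10213502016079 / 52139170131048000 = 0.00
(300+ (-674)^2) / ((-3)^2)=454576 / 9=50508.44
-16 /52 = -0.31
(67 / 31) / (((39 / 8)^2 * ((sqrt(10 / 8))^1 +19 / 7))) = 2281216 / 56534049 - 420224 * sqrt(5) / 56534049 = 0.02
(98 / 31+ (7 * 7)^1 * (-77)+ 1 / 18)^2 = 4424876324521 / 311364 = 14211265.03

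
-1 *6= -6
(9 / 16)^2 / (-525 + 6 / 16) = -27 / 44768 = -0.00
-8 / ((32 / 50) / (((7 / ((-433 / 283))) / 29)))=49525 / 25114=1.97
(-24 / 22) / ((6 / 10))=-20 / 11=-1.82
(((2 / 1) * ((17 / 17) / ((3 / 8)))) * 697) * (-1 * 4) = -44608 / 3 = -14869.33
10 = 10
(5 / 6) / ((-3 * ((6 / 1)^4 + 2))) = -5 / 23364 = -0.00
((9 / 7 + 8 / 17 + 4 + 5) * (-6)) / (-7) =7680 / 833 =9.22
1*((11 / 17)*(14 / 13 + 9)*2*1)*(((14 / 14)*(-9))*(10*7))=-1815660 / 221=-8215.66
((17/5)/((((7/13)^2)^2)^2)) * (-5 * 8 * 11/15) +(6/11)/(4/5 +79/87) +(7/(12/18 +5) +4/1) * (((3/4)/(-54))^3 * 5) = -21094791707312758373021/1494797056704483840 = -14112.14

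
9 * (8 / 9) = 8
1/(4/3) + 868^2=753424.75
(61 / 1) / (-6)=-61 / 6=-10.17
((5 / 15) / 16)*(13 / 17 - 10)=-157 / 816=-0.19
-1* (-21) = 21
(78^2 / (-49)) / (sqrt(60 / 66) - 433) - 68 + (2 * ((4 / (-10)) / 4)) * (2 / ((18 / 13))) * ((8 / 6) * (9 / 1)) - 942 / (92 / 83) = -64222063200787 / 69728695890 + 6084 * sqrt(110) / 101056081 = -921.03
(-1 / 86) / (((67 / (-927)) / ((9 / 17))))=8343 / 97954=0.09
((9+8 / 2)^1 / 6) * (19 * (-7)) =-288.17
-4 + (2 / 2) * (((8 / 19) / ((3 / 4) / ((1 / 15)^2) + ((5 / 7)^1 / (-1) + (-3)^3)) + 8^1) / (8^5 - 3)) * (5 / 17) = -33433513252 / 8358528431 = -4.00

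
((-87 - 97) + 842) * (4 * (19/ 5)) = 50008/ 5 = 10001.60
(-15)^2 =225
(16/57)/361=16/20577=0.00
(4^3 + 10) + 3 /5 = 373 /5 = 74.60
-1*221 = -221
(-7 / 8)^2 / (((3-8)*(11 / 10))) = -49 / 352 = -0.14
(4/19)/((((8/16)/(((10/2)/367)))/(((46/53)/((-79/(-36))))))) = 66240/29195951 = 0.00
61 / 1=61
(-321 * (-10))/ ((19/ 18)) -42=56982/ 19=2999.05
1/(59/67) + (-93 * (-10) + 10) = 55527/59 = 941.14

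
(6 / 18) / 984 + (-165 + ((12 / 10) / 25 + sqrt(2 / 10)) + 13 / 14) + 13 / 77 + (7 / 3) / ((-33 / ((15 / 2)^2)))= -4768597301 / 28413000 + sqrt(5) / 5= -167.38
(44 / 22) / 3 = 2 / 3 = 0.67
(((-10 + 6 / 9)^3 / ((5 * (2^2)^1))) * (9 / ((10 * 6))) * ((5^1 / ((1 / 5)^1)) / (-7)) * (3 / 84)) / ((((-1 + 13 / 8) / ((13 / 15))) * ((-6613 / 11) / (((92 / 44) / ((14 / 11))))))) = -13156 / 4463775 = -0.00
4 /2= 2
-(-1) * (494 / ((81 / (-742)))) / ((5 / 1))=-366548 / 405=-905.06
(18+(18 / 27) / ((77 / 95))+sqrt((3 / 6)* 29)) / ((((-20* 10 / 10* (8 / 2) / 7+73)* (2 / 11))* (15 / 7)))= 539* sqrt(58) / 25860+15218 / 19395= 0.94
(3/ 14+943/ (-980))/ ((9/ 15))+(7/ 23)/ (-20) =-1.26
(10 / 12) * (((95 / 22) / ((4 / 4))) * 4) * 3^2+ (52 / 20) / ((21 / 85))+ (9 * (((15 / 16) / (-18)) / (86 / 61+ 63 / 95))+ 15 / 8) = 12584584601 / 88800096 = 141.72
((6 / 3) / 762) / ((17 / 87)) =29 / 2159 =0.01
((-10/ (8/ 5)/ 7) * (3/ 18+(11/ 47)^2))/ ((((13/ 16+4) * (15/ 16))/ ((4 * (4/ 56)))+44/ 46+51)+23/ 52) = -1404104000/ 484256951283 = -0.00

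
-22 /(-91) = 22 /91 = 0.24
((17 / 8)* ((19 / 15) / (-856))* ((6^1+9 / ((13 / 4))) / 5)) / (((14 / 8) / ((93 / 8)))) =-0.04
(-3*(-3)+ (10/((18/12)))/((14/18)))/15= 41/35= 1.17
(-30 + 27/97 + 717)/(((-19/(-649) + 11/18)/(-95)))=-73985260140/725657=-101956.24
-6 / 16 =-3 / 8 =-0.38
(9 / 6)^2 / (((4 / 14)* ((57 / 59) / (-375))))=-464625 / 152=-3056.74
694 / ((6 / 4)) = 1388 / 3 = 462.67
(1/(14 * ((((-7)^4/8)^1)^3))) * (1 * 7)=256/13841287201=0.00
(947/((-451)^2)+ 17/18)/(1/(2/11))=3474863/20136699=0.17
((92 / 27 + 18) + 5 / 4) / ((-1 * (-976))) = 2447 / 105408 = 0.02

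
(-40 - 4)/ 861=-44/ 861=-0.05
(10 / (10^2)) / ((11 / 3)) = 0.03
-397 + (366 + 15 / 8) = -233 / 8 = -29.12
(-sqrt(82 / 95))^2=82 / 95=0.86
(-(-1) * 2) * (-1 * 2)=-4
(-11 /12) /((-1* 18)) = 11 /216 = 0.05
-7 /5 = -1.40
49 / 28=7 / 4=1.75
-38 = -38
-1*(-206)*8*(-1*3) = -4944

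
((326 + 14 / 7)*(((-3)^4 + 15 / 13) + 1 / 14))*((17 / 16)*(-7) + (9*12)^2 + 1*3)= 114462391445 / 364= 314457119.35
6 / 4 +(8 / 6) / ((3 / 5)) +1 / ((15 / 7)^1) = 377 / 90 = 4.19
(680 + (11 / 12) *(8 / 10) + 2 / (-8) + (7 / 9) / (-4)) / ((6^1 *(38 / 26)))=397969 / 5130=77.58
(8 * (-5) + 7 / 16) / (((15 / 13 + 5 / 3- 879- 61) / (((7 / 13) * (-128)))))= -53172 / 18275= -2.91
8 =8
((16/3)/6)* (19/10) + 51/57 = 2209/855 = 2.58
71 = 71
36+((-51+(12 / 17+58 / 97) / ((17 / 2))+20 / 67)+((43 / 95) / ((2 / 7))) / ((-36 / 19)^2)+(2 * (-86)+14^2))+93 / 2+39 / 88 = 15218376661259 / 267757760160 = 56.84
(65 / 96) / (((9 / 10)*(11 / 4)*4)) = 0.07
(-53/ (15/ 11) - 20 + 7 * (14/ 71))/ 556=-61223/ 592140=-0.10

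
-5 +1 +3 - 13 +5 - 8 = -17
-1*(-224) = 224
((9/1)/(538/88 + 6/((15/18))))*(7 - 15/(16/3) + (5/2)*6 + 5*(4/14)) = 1142955/82012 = 13.94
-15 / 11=-1.36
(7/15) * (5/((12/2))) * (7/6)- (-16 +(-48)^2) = -247055/108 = -2287.55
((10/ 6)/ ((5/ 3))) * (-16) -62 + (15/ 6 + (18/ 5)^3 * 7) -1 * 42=52273/ 250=209.09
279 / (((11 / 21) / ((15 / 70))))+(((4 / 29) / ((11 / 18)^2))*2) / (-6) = 800145 / 7018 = 114.01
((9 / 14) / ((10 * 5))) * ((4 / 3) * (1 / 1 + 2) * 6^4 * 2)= 23328 / 175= 133.30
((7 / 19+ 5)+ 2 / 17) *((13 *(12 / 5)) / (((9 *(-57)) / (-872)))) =80349568 / 276165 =290.95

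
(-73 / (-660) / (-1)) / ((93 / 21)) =-511 / 20460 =-0.02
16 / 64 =1 / 4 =0.25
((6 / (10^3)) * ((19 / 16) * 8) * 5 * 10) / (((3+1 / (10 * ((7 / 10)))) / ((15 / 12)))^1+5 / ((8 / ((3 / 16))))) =12768 / 11789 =1.08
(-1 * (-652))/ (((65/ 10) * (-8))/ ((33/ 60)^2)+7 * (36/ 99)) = -19723/ 5123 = -3.85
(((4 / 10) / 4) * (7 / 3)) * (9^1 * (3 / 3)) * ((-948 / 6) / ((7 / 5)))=-237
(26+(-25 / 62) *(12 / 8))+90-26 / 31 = 14205 / 124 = 114.56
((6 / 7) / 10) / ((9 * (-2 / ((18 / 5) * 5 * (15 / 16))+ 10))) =9 / 9338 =0.00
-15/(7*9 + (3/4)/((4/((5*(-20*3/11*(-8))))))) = -55/381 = -0.14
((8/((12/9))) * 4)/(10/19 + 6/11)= 627/28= 22.39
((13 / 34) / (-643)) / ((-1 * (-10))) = -13 / 218620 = -0.00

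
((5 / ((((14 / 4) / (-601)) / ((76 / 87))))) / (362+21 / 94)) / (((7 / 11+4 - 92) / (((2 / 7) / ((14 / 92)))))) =43450665280 / 976430016849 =0.04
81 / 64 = 1.27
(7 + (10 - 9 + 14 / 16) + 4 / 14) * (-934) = -239571 / 28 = -8556.11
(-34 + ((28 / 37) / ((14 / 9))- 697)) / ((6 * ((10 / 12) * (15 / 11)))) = -297319 / 2775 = -107.14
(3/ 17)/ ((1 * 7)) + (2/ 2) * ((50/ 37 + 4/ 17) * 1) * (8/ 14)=4103/ 4403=0.93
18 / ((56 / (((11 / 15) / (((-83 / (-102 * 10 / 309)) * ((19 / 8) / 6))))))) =26928 / 1137017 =0.02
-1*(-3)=3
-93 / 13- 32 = -509 / 13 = -39.15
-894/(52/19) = -8493/26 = -326.65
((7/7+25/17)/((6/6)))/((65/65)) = 42/17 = 2.47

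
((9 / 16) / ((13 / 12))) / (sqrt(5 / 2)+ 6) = 81 / 871 -27 * sqrt(10) / 3484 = 0.07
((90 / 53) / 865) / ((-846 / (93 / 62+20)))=-43 / 861886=-0.00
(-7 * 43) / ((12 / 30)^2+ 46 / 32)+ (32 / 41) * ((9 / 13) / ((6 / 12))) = -63805136 / 340587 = -187.34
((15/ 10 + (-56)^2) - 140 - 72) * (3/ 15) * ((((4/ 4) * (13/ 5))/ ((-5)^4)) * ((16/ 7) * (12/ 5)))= 7302048/ 546875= 13.35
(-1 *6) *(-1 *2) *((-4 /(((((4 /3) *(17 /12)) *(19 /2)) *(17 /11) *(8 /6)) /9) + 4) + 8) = 726552 /5491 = 132.32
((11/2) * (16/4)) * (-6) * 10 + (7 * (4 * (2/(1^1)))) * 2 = -1208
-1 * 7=-7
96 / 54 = 16 / 9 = 1.78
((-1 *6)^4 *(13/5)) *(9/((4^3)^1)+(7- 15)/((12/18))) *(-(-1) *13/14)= -10389951/280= -37106.97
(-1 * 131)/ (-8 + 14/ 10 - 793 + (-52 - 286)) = 655/ 5688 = 0.12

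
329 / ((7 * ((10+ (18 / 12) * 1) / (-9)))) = -846 / 23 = -36.78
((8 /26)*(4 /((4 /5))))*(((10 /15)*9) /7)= 120 /91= 1.32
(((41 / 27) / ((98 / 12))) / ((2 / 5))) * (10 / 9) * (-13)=-26650 / 3969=-6.71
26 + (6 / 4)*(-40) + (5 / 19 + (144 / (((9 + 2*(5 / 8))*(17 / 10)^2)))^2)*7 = 133.26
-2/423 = -0.00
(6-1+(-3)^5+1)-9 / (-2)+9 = -447 / 2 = -223.50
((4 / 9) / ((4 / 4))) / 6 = 2 / 27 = 0.07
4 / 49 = 0.08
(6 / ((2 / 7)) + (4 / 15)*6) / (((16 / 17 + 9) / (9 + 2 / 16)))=140233 / 6760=20.74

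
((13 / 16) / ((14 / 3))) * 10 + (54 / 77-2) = 545 / 1232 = 0.44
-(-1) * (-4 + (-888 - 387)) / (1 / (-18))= 23022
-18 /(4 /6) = -27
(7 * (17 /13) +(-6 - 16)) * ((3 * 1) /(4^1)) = -501 /52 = -9.63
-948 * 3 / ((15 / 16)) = -15168 / 5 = -3033.60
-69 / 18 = -23 / 6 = -3.83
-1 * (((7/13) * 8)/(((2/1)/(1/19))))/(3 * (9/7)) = -196/6669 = -0.03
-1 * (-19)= 19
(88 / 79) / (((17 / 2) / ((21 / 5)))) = 3696 / 6715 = 0.55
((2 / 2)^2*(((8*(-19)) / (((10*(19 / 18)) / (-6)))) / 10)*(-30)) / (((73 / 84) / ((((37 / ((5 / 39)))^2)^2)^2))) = -2046515019676363450353855852864 / 142578125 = -14353639590058877898372.25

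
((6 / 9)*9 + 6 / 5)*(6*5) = 216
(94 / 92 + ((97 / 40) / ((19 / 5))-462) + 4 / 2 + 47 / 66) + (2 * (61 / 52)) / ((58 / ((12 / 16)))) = -39805262207 / 86987472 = -457.60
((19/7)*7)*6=114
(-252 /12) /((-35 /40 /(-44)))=-1056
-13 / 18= -0.72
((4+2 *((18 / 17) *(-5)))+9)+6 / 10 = 256 / 85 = 3.01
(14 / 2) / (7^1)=1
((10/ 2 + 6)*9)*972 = 96228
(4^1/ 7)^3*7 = 64/ 49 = 1.31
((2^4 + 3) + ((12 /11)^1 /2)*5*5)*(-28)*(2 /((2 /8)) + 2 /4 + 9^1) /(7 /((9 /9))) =-25130 /11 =-2284.55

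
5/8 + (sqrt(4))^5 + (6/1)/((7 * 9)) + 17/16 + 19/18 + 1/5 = 176593/5040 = 35.04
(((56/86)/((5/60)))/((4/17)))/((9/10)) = 4760/129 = 36.90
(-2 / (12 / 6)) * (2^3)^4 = -4096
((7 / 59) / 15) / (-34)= -7 / 30090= -0.00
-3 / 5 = -0.60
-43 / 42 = -1.02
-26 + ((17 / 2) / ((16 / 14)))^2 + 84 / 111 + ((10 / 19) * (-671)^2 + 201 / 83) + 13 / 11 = 38942086965471 / 164310784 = 237002.62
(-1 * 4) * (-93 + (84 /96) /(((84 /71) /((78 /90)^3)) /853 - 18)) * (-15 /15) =-372.19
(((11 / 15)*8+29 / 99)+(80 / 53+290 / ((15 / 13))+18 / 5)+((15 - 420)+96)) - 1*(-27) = -508897 / 26235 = -19.40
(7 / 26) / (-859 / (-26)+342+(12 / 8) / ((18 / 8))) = 21 / 29305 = 0.00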